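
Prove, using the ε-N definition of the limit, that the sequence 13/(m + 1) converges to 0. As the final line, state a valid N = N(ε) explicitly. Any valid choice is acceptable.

N = 13/ε

Fix ε > 0. For m ≥ 1, |13/(m + 1) − 0| = 13/(m + 1) ≤ 13/m.
We need 13/m < ε, i.e. m > 13/ε.
Take N = 13/ε. If m > N then |13/(m + 1)| ≤ 13/m < ε.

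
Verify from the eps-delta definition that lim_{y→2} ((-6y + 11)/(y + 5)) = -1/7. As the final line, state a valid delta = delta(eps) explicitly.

delta = min(7/2, (49/82)eps)

Fix eps > 0. We want delta > 0 with 0 < |y − 2| < delta ⇒ |(-6y + 11)/(y + 5) + 1/7| < eps.
Combining over a common denominator, (-6y + 11)/(y + 5) + 1/7 = [(-6y + 11)·7 − (-1)·(y + 5)] / [7·(y + 5)] = -41(y − 2) / (7(y + 5)).
So |(-6y + 11)/(y + 5) + 1/7| = 41|y − 2| / (7·|y + 5|).
Restrict delta ≤ 7/2. Then |y − 2| < 7/2 gives |y + 5| = |(y − 2) + 7| ≥ 7 − 7/2 = 7/2.
Hence |(-6y + 11)/(y + 5) + 1/7| < 41|y − 2|/(7·(7/2)) = (82/49)|y − 2|, which is < eps once |y − 2| < (49/82)eps.
Take delta = min(7/2, (49/82)eps). Then 0 < |y − 2| < delta forces both bounds, so |(-6y + 11)/(y + 5) + 1/7| < eps.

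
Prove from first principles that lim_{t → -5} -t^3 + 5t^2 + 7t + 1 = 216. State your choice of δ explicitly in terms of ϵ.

δ = min(2, ϵ/162)

Let ϵ > 0 be given. We want δ > 0 such that 0 < |t + 5| < δ implies |(-t^3 + 5t^2 + 7t + 1) − 216| < ϵ.
(-t^3 + 5t^2 + 7t + 1) − 216 = -t^3 + 5t^2 + 7t - 215 = (t + 5)(-t^2 + 10t - 43).
So |(-t^3 + 5t^2 + 7t + 1) − 216| = |t + 5|·|-t^2 + 10t - 43|.
Assume first that |t + 5| < 2, so |t| < 7. Then |-t^2 + 10t - 43| ≤ 7^2 + 10·7 + 43 = 162.
Hence |(-t^3 + 5t^2 + 7t + 1) − 216| ≤ 162|t + 5| < ϵ provided |t + 5| < ϵ/162.
Choosing δ = min(2, ϵ/162) ensures both conditions, hence |(-t^3 + 5t^2 + 7t + 1) − 216| < ϵ.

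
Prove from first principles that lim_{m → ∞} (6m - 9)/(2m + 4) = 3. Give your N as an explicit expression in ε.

Let ε > 0. For m ≥ 1, |(6m - 9)/(2m + 4) − 3| = |-42|/(2(2m + 4)) = 42/(2(2m + 4)).
Since 2m + 4 ≥ 2m for m ≥ 1, this is ≤ 42/(2·2m) = (21/2)/m.
So |(6m - 9)/(2m + 4) − 3| < ε whenever m > (21/2)/ε.
Take N = (21/2)/ε. If m > N then |(6m - 9)/(2m + 4) − 3| ≤ (21/2)/m < ε.

N = (21/2)/ε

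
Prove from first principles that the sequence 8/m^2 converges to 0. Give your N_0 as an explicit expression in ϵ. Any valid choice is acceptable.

Suppose ϵ > 0. For m ≥ 1, |8/m^2 − 0| = 8/m^2.
8/m^2 < ϵ ⇔ m^2 > 8/ϵ ⇔ m > (8/ϵ)^{1/2}.
Take N_0 = (8/ϵ)^{1/2}. Then m > N_0 implies 8/m^2 < ϵ.

N_0 = (8/ϵ)^{1/2}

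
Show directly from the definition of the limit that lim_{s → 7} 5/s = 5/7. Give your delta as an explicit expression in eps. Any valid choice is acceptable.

delta = min(7/2, (49/10)eps)

Suppose eps > 0. We seek delta > 0 such that 0 < |s − 7| < delta implies |5/s − (5/7)| < eps.
|5/s − (5/7)| = 5·|7 − s|/(7·|s|) = 5|s − 7|/(7|s|).
Require delta ≤ 7/2 so that |s| > 7 − 7/2 = 7/2, hence 7|s| > 49/2.
Then |5/s − (5/7)| < 5|s − 7|/(49/2), which is < eps when |s − 7| < (49/10)eps.
Take delta = min(7/2, (49/10)eps). Then 0 < |s − 7| < delta gives both |s − 7| < 7/2 and |s − 7| < (49/10)eps, so |5/s − (5/7)| < eps.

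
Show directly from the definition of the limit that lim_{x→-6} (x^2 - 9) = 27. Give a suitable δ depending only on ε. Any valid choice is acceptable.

Let ε > 0. We want δ > 0 such that 0 < |x + 6| < δ implies |(x^2 - 9) − 27| < ε.
(x^2 - 9) − 27 = x^2 - 36 = (x + 6)(x - 6).
So |(x^2 - 9) − 27| = |x + 6|·|x - 6|.
Assume first that |x + 6| < 2, so |x| < 8. Then |x - 6| ≤ 8 + 6 = 14.
Hence |(x^2 - 9) − 27| ≤ 14|x + 6| < ε provided |x + 6| < ε/14.
Choosing δ = min(2, ε/14) ensures both conditions, hence |(x^2 - 9) − 27| < ε.

δ = min(2, ε/14)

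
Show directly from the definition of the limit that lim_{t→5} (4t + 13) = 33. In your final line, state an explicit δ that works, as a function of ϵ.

δ = ϵ/4

Suppose ϵ > 0. We need δ > 0 so that 0 < |t − 5| < δ implies |(4t + 13) − 33| < ϵ.
Since (4t + 13) − 33 = 4(t − 5), we have |(4t + 13) − 33| = 4|t − 5|.
Thus it suffices that |t − 5| < ϵ/4.
Take δ = ϵ/4. If 0 < |t − 5| < δ then |(4t + 13) − 33| = 4|t − 5| < 4·(ϵ/4) = ϵ.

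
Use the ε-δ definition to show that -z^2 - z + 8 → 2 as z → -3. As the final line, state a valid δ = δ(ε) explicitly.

Let ε > 0. We want δ > 0 such that 0 < |z + 3| < δ implies |(-z^2 - z + 8) − 2| < ε.
(-z^2 - z + 8) − 2 = -z^2 - z + 6 = (z + 3)(-z + 2).
So |(-z^2 - z + 8) − 2| = |z + 3|·|-z + 2|.
Require δ ≤ 1. Then |z + 3| < 1 gives |z| < 4, and by the triangle inequality |-z + 2| ≤ 4 + 2 = 6.
Hence |(-z^2 - z + 8) − 2| ≤ 6|z + 3| < ε provided |z + 3| < ε/6.
Choosing δ = min(1, ε/6) ensures both conditions, hence |(-z^2 - z + 8) − 2| < ε.

δ = min(1, ε/6)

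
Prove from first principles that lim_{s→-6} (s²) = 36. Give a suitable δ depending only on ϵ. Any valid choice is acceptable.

Let ϵ > 0. We seek δ > 0 with 0 < |s + 6| < δ ⇒ |s² − 36| < ϵ.
Factor: s² − 36 = (s + 6)(s - 6), so |s² − 36| = |s + 6|·|s - 6|.
Restrict δ ≤ 1. Then |s + 6| < 1 gives |s| < 7, so by the triangle inequality |s - 6| ≤ 7 + 6 = 13.
Hence |s² − 36| ≤ 13|s + 6|, which is < ϵ once |s + 6| < ϵ/13.
Take δ = min(1, ϵ/13). If 0 < |s + 6| < δ then both bounds hold and |s² − 36| ≤ 13|s + 6| < 13·(ϵ/13) = ϵ.

δ = min(1, ϵ/13)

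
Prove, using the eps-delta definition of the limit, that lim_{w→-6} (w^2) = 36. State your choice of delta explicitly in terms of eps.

delta = min(1, eps/13)

Fix eps > 0. We seek delta > 0 with 0 < |w + 6| < delta ⇒ |w^2 − 36| < eps.
Factor: w^2 − 36 = (w + 6)(w - 6), so |w^2 − 36| = |w + 6|·|w - 6|.
Restrict delta ≤ 1. Then |w + 6| < 1 gives |w| < 7, so by the triangle inequality |w - 6| ≤ 7 + 6 = 13.
Hence |w^2 − 36| ≤ 13|w + 6|, which is < eps once |w + 6| < eps/13.
Take delta = min(1, eps/13). If 0 < |w + 6| < delta then both bounds hold and |w^2 − 36| ≤ 13|w + 6| < 13·(eps/13) = eps.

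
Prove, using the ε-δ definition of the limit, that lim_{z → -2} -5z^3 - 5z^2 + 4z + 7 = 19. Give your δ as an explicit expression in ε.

δ = min(1, ε/66)

Fix ε > 0. We want δ > 0 such that 0 < |z + 2| < δ implies |(-5z^3 - 5z^2 + 4z + 7) − 19| < ε.
(-5z^3 - 5z^2 + 4z + 7) − 19 = -5z^3 - 5z^2 + 4z - 12 = (z + 2)(-5z^2 + 5z - 6).
So |(-5z^3 - 5z^2 + 4z + 7) − 19| = |z + 2|·|-5z^2 + 5z - 6|.
Assume first that |z + 2| < 1, so |z| < 3. Then |-5z^2 + 5z - 6| ≤ 5·3^2 + 5·3 + 6 = 66.
Hence |(-5z^3 - 5z^2 + 4z + 7) − 19| ≤ 66|z + 2| < ε provided |z + 2| < ε/66.
Choosing δ = min(1, ε/66) ensures both conditions, hence |(-5z^3 - 5z^2 + 4z + 7) − 19| < ε.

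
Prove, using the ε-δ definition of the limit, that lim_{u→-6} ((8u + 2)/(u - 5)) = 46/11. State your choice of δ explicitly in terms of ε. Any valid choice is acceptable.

δ = min(11/2, (121/84)ε)

Fix ε > 0. We want δ > 0 with 0 < |u + 6| < δ ⇒ |(8u + 2)/(u - 5) − (46/11)| < ε.
Combining over a common denominator, (8u + 2)/(u - 5) − (46/11) = [(8u + 2)·(-11) − (-46)·(u - 5)] / [(-11)·(u - 5)] = -42(u + 6) / ((-11)(u - 5)).
So |(8u + 2)/(u - 5) − (46/11)| = 42|u + 6| / (11·|u − 5|).
Restrict δ ≤ 11/2. Then |u + 6| < 11/2 gives |u − 5| = |(u + 6) + (-11)| ≥ 11 − 11/2 = 11/2.
Hence |(8u + 2)/(u - 5) − (46/11)| < 42|u + 6|/(11·(11/2)) = (84/121)|u + 6|, which is < ε once |u + 6| < (121/84)ε.
Take δ = min(11/2, (121/84)ε). Then 0 < |u + 6| < δ forces both bounds, so |(8u + 2)/(u - 5) − (46/11)| < ε.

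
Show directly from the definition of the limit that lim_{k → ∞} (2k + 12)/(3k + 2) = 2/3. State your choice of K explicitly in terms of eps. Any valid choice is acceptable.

K = (32/9)/eps

Fix eps > 0. For k ≥ 1, |(2k + 12)/(3k + 2) − (2/3)| = |32|/(3(3k + 2)) = 32/(3(3k + 2)).
Since 3k + 2 ≥ 3k for k ≥ 1, this is ≤ 32/(3·3k) = (32/9)/k.
So |(2k + 12)/(3k + 2) − (2/3)| < eps whenever k > (32/9)/eps.
Take K = (32/9)/eps. If k > K then |(2k + 12)/(3k + 2) − (2/3)| ≤ (32/9)/k < eps.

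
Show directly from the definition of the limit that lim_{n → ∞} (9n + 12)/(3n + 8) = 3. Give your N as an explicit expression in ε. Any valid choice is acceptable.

N = 4/ε

Suppose ε > 0. For n ≥ 1, |(9n + 12)/(3n + 8) − 3| = |-36|/(3(3n + 8)) = 36/(3(3n + 8)).
Since 3n + 8 ≥ 3n for n ≥ 1, this is ≤ 36/(3·3n) = 4/n.
So |(9n + 12)/(3n + 8) − 3| < ε whenever n > 4/ε.
Take N = 4/ε. If n > N then |(9n + 12)/(3n + 8) − 3| ≤ 4/n < ε.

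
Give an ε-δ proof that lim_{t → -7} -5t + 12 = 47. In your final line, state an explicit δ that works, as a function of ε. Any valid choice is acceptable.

Let ε > 0. We need δ > 0 so that 0 < |t + 7| < δ implies |(-5t + 12) − 47| < ε.
Since (-5t + 12) − 47 = -5(t + 7), we have |(-5t + 12) − 47| = 5|t + 7|.
So 5|t + 7| < ε exactly when |t + 7| < ε/5.
Choosing δ = ε/5 gives |(-5t + 12) − 47| = 5|t + 7| < ε whenever |t + 7| < δ.

δ = ε/5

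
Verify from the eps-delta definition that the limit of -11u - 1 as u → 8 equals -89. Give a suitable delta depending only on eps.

delta = eps/11

Fix eps > 0. We need delta > 0 so that 0 < |u − 8| < delta implies |(-11u - 1) + 89| < eps.
|(-11u - 1) + 89| = |-11u + 88| = 11|u − 8|.
Thus it suffices that |u − 8| < eps/11.
Choosing delta = eps/11 gives |(-11u - 1) + 89| = 11|u − 8| < eps whenever |u − 8| < delta.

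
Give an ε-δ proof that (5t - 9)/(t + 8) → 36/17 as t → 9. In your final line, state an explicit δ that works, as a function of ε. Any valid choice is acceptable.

Fix ε > 0. We want δ > 0 with 0 < |t − 9| < δ ⇒ |(5t - 9)/(t + 8) − (36/17)| < ε.
Combining over a common denominator, (5t - 9)/(t + 8) − (36/17) = [(5t - 9)·17 − 36·(t + 8)] / [17·(t + 8)] = 49(t − 9) / (17(t + 8)).
So |(5t - 9)/(t + 8) − (36/17)| = 49|t − 9| / (17·|t + 8|).
Restrict δ ≤ 17/2. Then |t − 9| < 17/2 gives |t + 8| = |(t − 9) + 17| ≥ 17 − 17/2 = 17/2.
Hence |(5t - 9)/(t + 8) − (36/17)| < 49|t − 9|/(17·(17/2)) = (98/289)|t − 9|, which is < ε once |t − 9| < (289/98)ε.
Take δ = min(17/2, (289/98)ε). Then 0 < |t − 9| < δ forces both bounds, so |(5t - 9)/(t + 8) − (36/17)| < ε.

δ = min(17/2, (289/98)ε)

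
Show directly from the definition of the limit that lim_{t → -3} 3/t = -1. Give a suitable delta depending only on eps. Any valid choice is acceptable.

delta = min(3/2, (3/2)eps)

Let eps > 0 be given. We seek delta > 0 such that 0 < |t + 3| < delta implies |3/t + 1| < eps.
|3/t + 1| = 3·|-3 − t|/(3·|t|) = 3|t + 3|/(3|t|).
Require delta ≤ 3/2 so that |t| > 3 − 3/2 = 3/2, hence 3|t| > 9/2.
Then |3/t + 1| < 3|t + 3|/(9/2), which is < eps when |t + 3| < (3/2)eps.
Take delta = min(3/2, (3/2)eps). Then 0 < |t + 3| < delta gives both |t + 3| < 3/2 and |t + 3| < (3/2)eps, so |3/t + 1| < eps.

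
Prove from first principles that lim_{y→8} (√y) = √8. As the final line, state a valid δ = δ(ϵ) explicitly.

Let ϵ > 0 be given. We want δ > 0 such that 0 < |y − 8| < δ implies |√y − √8| < ϵ.
Rationalise: √y − √8 = (y − 8)/(√y + √8), so |√y − √8| = |y − 8|/(√y + √8).
Restrict δ ≤ 8 so that |y − 8| < 8 forces y > 0, and then √y + √8 > √8.
Hence |√y − √8| < |y − 8|/√8, which is < ϵ once |y − 8| < √8·ϵ.
Take δ = min(8, √8·ϵ). If 0 < |y − 8| < δ then y > 0 and |√y − √8| < |y − 8|/√8 < ϵ.

δ = min(8, √8·ϵ)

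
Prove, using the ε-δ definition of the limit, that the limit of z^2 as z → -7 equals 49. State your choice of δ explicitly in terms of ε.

δ = min(2, ε/16)

Let ε > 0 be given. We seek δ > 0 with 0 < |z + 7| < δ ⇒ |z^2 − 49| < ε.
Factor: z^2 − 49 = (z + 7)(z - 7), so |z^2 − 49| = |z + 7|·|z - 7|.
Impose δ ≤ 2 so that |z| < 9; then |z - 7| ≤ 16.
Hence |z^2 − 49| ≤ 16|z + 7|, which is < ε once |z + 7| < ε/16.
Take δ = min(2, ε/16). If 0 < |z + 7| < δ then both bounds hold and |z^2 − 49| ≤ 16|z + 7| < 16·(ε/16) = ε.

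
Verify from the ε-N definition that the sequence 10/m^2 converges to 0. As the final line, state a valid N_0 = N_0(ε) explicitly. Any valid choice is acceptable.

N_0 = (10/ε)^{1/2}

Fix ε > 0. For m ≥ 1, |10/m^2 − 0| = 10/m^2.
10/m^2 < ε ⇔ m^2 > 10/ε ⇔ m > (10/ε)^{1/2}.
Take N_0 = (10/ε)^{1/2}. Then m > N_0 implies 10/m^2 < ε.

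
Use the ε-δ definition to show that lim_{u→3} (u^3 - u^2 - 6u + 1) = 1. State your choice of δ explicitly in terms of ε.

δ = min(2, ε/35)

Fix ε > 0. We want δ > 0 such that 0 < |u − 3| < δ implies |(u^3 - u^2 - 6u + 1) − 1| < ε.
(u^3 - u^2 - 6u + 1) − 1 = u^3 - u^2 - 6u = (u − 3)(u^2 + 2u).
So |(u^3 - u^2 - 6u + 1) − 1| = |u − 3|·|u^2 + 2u|.
Require δ ≤ 2. Then |u − 3| < 2 gives |u| < 5, and by the triangle inequality |u^2 + 2u| ≤ 5^2 + 2·5 = 35.
Hence |(u^3 - u^2 - 6u + 1) − 1| ≤ 35|u − 3| < ε provided |u − 3| < ε/35.
Take δ = min(2, ε/35). Then 0 < |u − 3| < δ gives both |u − 3| < 2 and |u − 3| < ε/35, so |(u^3 - u^2 - 6u + 1) − 1| < ε.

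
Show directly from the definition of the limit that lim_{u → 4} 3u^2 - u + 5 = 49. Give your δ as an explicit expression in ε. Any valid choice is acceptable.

Let ε > 0 be given. We want δ > 0 such that 0 < |u − 4| < δ implies |(3u^2 - u + 5) − 49| < ε.
(3u^2 - u + 5) − 49 = 3u^2 - u - 44 = (u − 4)(3u + 11).
So |(3u^2 - u + 5) − 49| = |u − 4|·|3u + 11|.
Require δ ≤ 1. Then |u − 4| < 1 gives |u| < 5, and by the triangle inequality |3u + 11| ≤ 3·5 + 11 = 26.
Hence |(3u^2 - u + 5) − 49| ≤ 26|u − 4| < ε provided |u − 4| < ε/26.
Take δ = min(1, ε/26). Then 0 < |u − 4| < δ gives both |u − 4| < 1 and |u − 4| < ε/26, so |(3u^2 - u + 5) − 49| < ε.

δ = min(1, ε/26)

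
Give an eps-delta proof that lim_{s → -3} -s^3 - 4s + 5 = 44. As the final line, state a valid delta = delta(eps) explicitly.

delta = min(1, eps/41)

Fix eps > 0. We want delta > 0 such that 0 < |s + 3| < delta implies |(-s^3 - 4s + 5) − 44| < eps.
(-s^3 - 4s + 5) − 44 = -s^3 - 4s - 39 = (s + 3)(-s^2 + 3s - 13).
So |(-s^3 - 4s + 5) − 44| = |s + 3|·|-s^2 + 3s - 13|.
Require delta ≤ 1. Then |s + 3| < 1 gives |s| < 4, and by the triangle inequality |-s^2 + 3s - 13| ≤ 4^2 + 3·4 + 13 = 41.
Hence |(-s^3 - 4s + 5) − 44| ≤ 41|s + 3| < eps provided |s + 3| < eps/41.
Choosing delta = min(1, eps/41) ensures both conditions, hence |(-s^3 - 4s + 5) − 44| < eps.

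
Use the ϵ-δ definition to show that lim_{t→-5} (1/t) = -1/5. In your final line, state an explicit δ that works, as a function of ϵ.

δ = min(5/2, (25/2)ϵ)

Fix ϵ > 0. We seek δ > 0 such that 0 < |t + 5| < δ implies |1/t + 1/5| < ϵ.
|1/t + 1/5| = |-5 − t|/(5·|t|) = |t + 5|/(5|t|).
Restrict δ ≤ 5/2. Then |t + 5| < 5/2 gives |t| > 5/2, so 5|t| > 25/2.
Then |1/t + 1/5| < |t + 5|/(25/2), which is < ϵ when |t + 5| < (25/2)ϵ.
Take δ = min(5/2, (25/2)ϵ). Then 0 < |t + 5| < δ gives both |t + 5| < 5/2 and |t + 5| < (25/2)ϵ, so |1/t + 1/5| < ϵ.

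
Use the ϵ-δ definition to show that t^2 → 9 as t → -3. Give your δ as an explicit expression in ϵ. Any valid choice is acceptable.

δ = min(1, ϵ/7)

Suppose ϵ > 0. We seek δ > 0 with 0 < |t + 3| < δ ⇒ |t^2 − 9| < ϵ.
Factor: t^2 − 9 = (t + 3)(t - 3), so |t^2 − 9| = |t + 3|·|t - 3|.
Impose δ ≤ 1 so that |t| < 4; then |t - 3| ≤ 7.
Hence |t^2 − 9| ≤ 7|t + 3|, which is < ϵ once |t + 3| < ϵ/7.
Take δ = min(1, ϵ/7). If 0 < |t + 3| < δ then both bounds hold and |t^2 − 9| ≤ 7|t + 3| < 7·(ϵ/7) = ϵ.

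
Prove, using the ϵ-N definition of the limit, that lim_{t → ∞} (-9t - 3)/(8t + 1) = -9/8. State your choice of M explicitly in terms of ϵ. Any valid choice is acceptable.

Let ϵ > 0. We seek M > 0 such that t > M implies |(-9t - 3)/(8t + 1) + 9/8| < ϵ.
(-9t - 3)/(8t + 1) + 9/8 = (8(-9t - 3) − (-9)(8t + 1)) / (8(8t + 1)) = -15/(8(8t + 1)).
For t > 0 we have 8t + 1 > 8t, so |(-9t - 3)/(8t + 1) + 9/8| = 15/(8(8t + 1)) < 15/(8·8t) = (15/64)/t.
Thus |(-9t - 3)/(8t + 1) + 9/8| < ϵ whenever t > (15/64)/ϵ.
Take M = (15/64)/ϵ. If t > M then |(-9t - 3)/(8t + 1) + 9/8| < (15/64)/t < ϵ.

M = (15/64)/ϵ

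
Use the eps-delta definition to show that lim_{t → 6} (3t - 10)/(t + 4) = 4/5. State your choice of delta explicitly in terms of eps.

delta = min(5, (25/11)eps)

Let eps > 0 be given. We want delta > 0 with 0 < |t − 6| < delta ⇒ |(3t - 10)/(t + 4) − (4/5)| < eps.
Combining over a common denominator, (3t - 10)/(t + 4) − (4/5) = [(3t - 10)·10 − 8·(t + 4)] / [10·(t + 4)] = 22(t − 6) / (10(t + 4)).
So |(3t - 10)/(t + 4) − (4/5)| = 22|t − 6| / (10·|t + 4|).
Restrict delta ≤ 5. Then |t − 6| < 5 gives |t + 4| = |(t − 6) + 10| ≥ 10 − 5 = 5.
Hence |(3t - 10)/(t + 4) − (4/5)| < 22|t − 6|/(10·5) = (11/25)|t − 6|, which is < eps once |t − 6| < (25/11)eps.
Take delta = min(5, (25/11)eps). Then 0 < |t − 6| < delta forces both bounds, so |(3t - 10)/(t + 4) − (4/5)| < eps.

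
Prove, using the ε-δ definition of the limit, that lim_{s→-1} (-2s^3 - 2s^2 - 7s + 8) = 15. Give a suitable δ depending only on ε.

Fix ε > 0. We want δ > 0 such that 0 < |s + 1| < δ implies |(-2s^3 - 2s^2 - 7s + 8) − 15| < ε.
(-2s^3 - 2s^2 - 7s + 8) − 15 = -2s^3 - 2s^2 - 7s - 7 = (s + 1)(-2s^2 - 7).
So |(-2s^3 - 2s^2 - 7s + 8) − 15| = |s + 1|·|-2s^2 - 7|.
Require δ ≤ 2. Then |s + 1| < 2 gives |s| < 3, and by the triangle inequality |-2s^2 - 7| ≤ 2·3^2 + 7 = 25.
Hence |(-2s^3 - 2s^2 - 7s + 8) − 15| ≤ 25|s + 1| < ε provided |s + 1| < ε/25.
Take δ = min(2, ε/25). Then 0 < |s + 1| < δ gives both |s + 1| < 2 and |s + 1| < ε/25, so |(-2s^3 - 2s^2 - 7s + 8) − 15| < ε.

δ = min(2, ε/25)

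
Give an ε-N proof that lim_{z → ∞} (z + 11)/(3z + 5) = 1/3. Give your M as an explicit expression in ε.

M = (28/9)/ε

Let ε > 0. We seek M > 0 such that z > M implies |(z + 11)/(3z + 5) − (1/3)| < ε.
(z + 11)/(3z + 5) − (1/3) = (3(z + 11) − (3z + 5)) / (3(3z + 5)) = 28/(3(3z + 5)).
For z > 0 we have 3z + 5 > 3z, so |(z + 11)/(3z + 5) − (1/3)| = 28/(3(3z + 5)) < 28/(3·3z) = (28/9)/z.
Thus |(z + 11)/(3z + 5) − (1/3)| < ε whenever z > (28/9)/ε.
Take M = (28/9)/ε. If z > M then |(z + 11)/(3z + 5) − (1/3)| < (28/9)/z < ε.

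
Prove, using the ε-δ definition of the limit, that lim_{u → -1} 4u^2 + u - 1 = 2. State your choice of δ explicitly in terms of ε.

δ = min(1, ε/11)

Let ε > 0. We want δ > 0 such that 0 < |u + 1| < δ implies |(4u^2 + u - 1) − 2| < ε.
(4u^2 + u - 1) − 2 = 4u^2 + u - 3 = (u + 1)(4u - 3).
So |(4u^2 + u - 1) − 2| = |u + 1|·|4u - 3|.
Require δ ≤ 1. Then |u + 1| < 1 gives |u| < 2, and by the triangle inequality |4u - 3| ≤ 4·2 + 3 = 11.
Hence |(4u^2 + u - 1) − 2| ≤ 11|u + 1| < ε provided |u + 1| < ε/11.
Choosing δ = min(1, ε/11) ensures both conditions, hence |(4u^2 + u - 1) − 2| < ε.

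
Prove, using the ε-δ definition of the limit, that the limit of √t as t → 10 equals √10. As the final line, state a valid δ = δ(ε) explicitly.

Suppose ε > 0. We want δ > 0 such that 0 < |t − 10| < δ implies |√t − √10| < ε.
Multiplying by the conjugate, |√t − √10| = |t − 10|/(√t + √10).
Restrict δ ≤ 10 so that |t − 10| < 10 forces t > 0, and then √t + √10 > √10.
Hence |√t − √10| < |t − 10|/√10, which is < ε once |t − 10| < √10·ε.
Take δ = min(10, √10·ε). If 0 < |t − 10| < δ then t > 0 and |√t − √10| < |t − 10|/√10 < ε.

δ = min(10, √10·ε)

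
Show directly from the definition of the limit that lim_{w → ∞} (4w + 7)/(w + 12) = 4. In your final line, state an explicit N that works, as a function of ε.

Suppose ε > 0. We seek N > 0 such that w > N implies |(4w + 7)/(w + 12) − 4| < ε.
(4w + 7)/(w + 12) − 4 = ((4w + 7) − 4(w + 12)) / ((w + 12)) = -41/((w + 12)).
For w > 0 we have w + 12 > w, so |(4w + 7)/(w + 12) − 4| = 41/((w + 12)) < 41/(w) = 41/w.
Thus |(4w + 7)/(w + 12) − 4| < ε whenever w > 41/ε.
Take N = 41/ε. If w > N then |(4w + 7)/(w + 12) − 4| < 41/w < ε.

N = 41/ε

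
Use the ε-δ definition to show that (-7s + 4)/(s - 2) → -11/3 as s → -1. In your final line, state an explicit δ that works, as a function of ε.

δ = min(3/2, (9/20)ε)

Fix ε > 0. We want δ > 0 with 0 < |s + 1| < δ ⇒ |(-7s + 4)/(s - 2) + 11/3| < ε.
Combining over a common denominator, (-7s + 4)/(s - 2) + 11/3 = [(-7s + 4)·(-3) − 11·(s - 2)] / [(-3)·(s - 2)] = 10(s + 1) / ((-3)(s - 2)).
So |(-7s + 4)/(s - 2) + 11/3| = 10|s + 1| / (3·|s − 2|).
Require δ ≤ 3/2, so |s − 2| ≥ |-3| − |s + 1| > 3 − 3/2 = 3/2.
Hence |(-7s + 4)/(s - 2) + 11/3| < 10|s + 1|/(3·(3/2)) = (20/9)|s + 1|, which is < ε once |s + 1| < (9/20)ε.
Take δ = min(3/2, (9/20)ε). Then 0 < |s + 1| < δ forces both bounds, so |(-7s + 4)/(s - 2) + 11/3| < ε.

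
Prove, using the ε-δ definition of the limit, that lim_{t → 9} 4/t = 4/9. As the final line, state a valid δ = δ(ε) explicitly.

Let ε > 0. We seek δ > 0 such that 0 < |t − 9| < δ implies |4/t − (4/9)| < ε.
|4/t − (4/9)| = 4·|9 − t|/(9·|t|) = 4|t − 9|/(9|t|).
Restrict δ ≤ 9/2. Then |t − 9| < 9/2 gives |t| > 9/2, so 9|t| > 81/2.
Then |4/t − (4/9)| < 4|t − 9|/(81/2), which is < ε when |t − 9| < (81/8)ε.
Take δ = min(9/2, (81/8)ε). Then 0 < |t − 9| < δ gives both |t − 9| < 9/2 and |t − 9| < (81/8)ε, so |4/t − (4/9)| < ε.

δ = min(9/2, (81/8)ε)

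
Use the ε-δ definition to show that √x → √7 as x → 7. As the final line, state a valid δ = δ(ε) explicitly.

Let ε > 0 be given. We want δ > 0 such that 0 < |x − 7| < δ implies |√x − √7| < ε.
Rationalise: √x − √7 = (x − 7)/(√x + √7), so |√x − √7| = |x − 7|/(√x + √7).
Restrict δ ≤ 7 so that |x − 7| < 7 forces x > 0, and then √x + √7 > √7.
Hence |√x − √7| < |x − 7|/√7, which is < ε once |x − 7| < √7·ε.
Take δ = min(7, √7·ε). If 0 < |x − 7| < δ then x > 0 and |√x − √7| < |x − 7|/√7 < ε.

δ = min(7, √7·ε)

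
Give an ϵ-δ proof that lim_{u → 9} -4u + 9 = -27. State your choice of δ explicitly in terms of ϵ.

δ = ϵ/4

Fix ϵ > 0. We need δ > 0 so that 0 < |u − 9| < δ implies |(-4u + 9) + 27| < ϵ.
Since (-4u + 9) + 27 = -4(u − 9), we have |(-4u + 9) + 27| = 4|u − 9|.
Thus it suffices that |u − 9| < ϵ/4.
Choosing δ = ϵ/4 gives |(-4u + 9) + 27| = 4|u − 9| < ϵ whenever |u − 9| < δ.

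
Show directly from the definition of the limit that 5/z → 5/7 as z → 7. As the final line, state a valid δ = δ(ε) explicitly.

δ = min(7/2, (49/10)ε)

Suppose ε > 0. We seek δ > 0 such that 0 < |z − 7| < δ implies |5/z − (5/7)| < ε.
|5/z − (5/7)| = 5·|7 − z|/(7·|z|) = 5|z − 7|/(7|z|).
Restrict δ ≤ 7/2. Then |z − 7| < 7/2 gives |z| > 7/2, so 7|z| > 49/2.
Then |5/z − (5/7)| < 5|z − 7|/(49/2), which is < ε when |z − 7| < (49/10)ε.
Take δ = min(7/2, (49/10)ε). Then 0 < |z − 7| < δ gives both |z − 7| < 7/2 and |z − 7| < (49/10)ε, so |5/z − (5/7)| < ε.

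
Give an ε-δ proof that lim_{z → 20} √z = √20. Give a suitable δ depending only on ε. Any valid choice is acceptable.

Let ε > 0 be given. We want δ > 0 such that 0 < |z − 20| < δ implies |√z − √20| < ε.
Rationalise: √z − √20 = (z − 20)/(√z + √20), so |√z − √20| = |z − 20|/(√z + √20).
Restrict δ ≤ 20 so that |z − 20| < 20 forces z > 0, and then √z + √20 > √20.
Hence |√z − √20| < |z − 20|/√20, which is < ε once |z − 20| < √20·ε.
Take δ = min(20, √20·ε). If 0 < |z − 20| < δ then z > 0 and |√z − √20| < |z − 20|/√20 < ε.

δ = min(20, √20·ε)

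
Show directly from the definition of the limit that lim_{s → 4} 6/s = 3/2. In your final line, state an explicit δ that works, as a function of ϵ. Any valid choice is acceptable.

Fix ϵ > 0. We seek δ > 0 such that 0 < |s − 4| < δ implies |6/s − (3/2)| < ϵ.
|6/s − (3/2)| = 6·|4 − s|/(4·|s|) = 6|s − 4|/(4|s|).
Require δ ≤ 2 so that |s| > 4 − 2 = 2, hence 4|s| > 8.
Then |6/s − (3/2)| < 6|s − 4|/8, which is < ϵ when |s − 4| < (4/3)ϵ.
Take δ = min(2, (4/3)ϵ). Then 0 < |s − 4| < δ gives both |s − 4| < 2 and |s − 4| < (4/3)ϵ, so |6/s − (3/2)| < ϵ.

δ = min(2, (4/3)ϵ)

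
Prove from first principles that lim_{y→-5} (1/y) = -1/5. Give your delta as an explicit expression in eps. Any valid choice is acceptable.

delta = min(5/2, (25/2)eps)

Suppose eps > 0. We seek delta > 0 such that 0 < |y + 5| < delta implies |1/y + 1/5| < eps.
|1/y + 1/5| = |-5 − y|/(5·|y|) = |y + 5|/(5|y|).
Require delta ≤ 5/2 so that |y| > 5 − 5/2 = 5/2, hence 5|y| > 25/2.
Then |1/y + 1/5| < |y + 5|/(25/2), which is < eps when |y + 5| < (25/2)eps.
Take delta = min(5/2, (25/2)eps). Then 0 < |y + 5| < delta gives both |y + 5| < 5/2 and |y + 5| < (25/2)eps, so |1/y + 1/5| < eps.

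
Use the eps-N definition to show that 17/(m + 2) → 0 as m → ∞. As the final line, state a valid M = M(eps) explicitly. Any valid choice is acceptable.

M = 17/eps

Fix eps > 0. For m ≥ 1, |17/(m + 2) − 0| = 17/(m + 2) ≤ 17/m.
We need 17/m < eps, i.e. m > 17/eps.
Take M = 17/eps. If m > M then |17/(m + 2)| ≤ 17/m < eps.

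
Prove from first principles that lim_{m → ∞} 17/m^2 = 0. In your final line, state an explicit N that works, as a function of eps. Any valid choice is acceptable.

Suppose eps > 0. For m ≥ 1, |17/m^2 − 0| = 17/m^2.
17/m^2 < eps ⇔ m^2 > 17/eps ⇔ m > (17/eps)^{1/2}.
Take N = (17/eps)^{1/2}. Then m > N implies 17/m^2 < eps.

N = (17/eps)^{1/2}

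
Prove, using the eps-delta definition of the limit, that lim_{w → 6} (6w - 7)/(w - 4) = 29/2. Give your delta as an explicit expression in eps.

delta = min(1, (2/17)eps)

Let eps > 0 be given. We want delta > 0 with 0 < |w − 6| < delta ⇒ |(6w - 7)/(w - 4) − (29/2)| < eps.
Combining over a common denominator, (6w - 7)/(w - 4) − (29/2) = [(6w - 7)·2 − 29·(w - 4)] / [2·(w - 4)] = -17(w − 6) / (2(w - 4)).
So |(6w - 7)/(w - 4) − (29/2)| = 17|w − 6| / (2·|w − 4|).
Restrict delta ≤ 1. Then |w − 6| < 1 gives |w − 4| = |(w − 6) + 2| ≥ 2 − 1 = 1.
Hence |(6w - 7)/(w - 4) − (29/2)| < 17|w − 6|/(2·1) = (17/2)|w − 6|, which is < eps once |w − 6| < (2/17)eps.
Take delta = min(1, (2/17)eps). Then 0 < |w − 6| < delta forces both bounds, so |(6w - 7)/(w - 4) − (29/2)| < eps.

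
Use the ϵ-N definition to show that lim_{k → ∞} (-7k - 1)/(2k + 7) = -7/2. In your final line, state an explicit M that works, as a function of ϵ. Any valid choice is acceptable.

M = (47/4)/ϵ

Suppose ϵ > 0. For k ≥ 1, |(-7k - 1)/(2k + 7) + 7/2| = |47|/(2(2k + 7)) = 47/(2(2k + 7)).
Since 2k + 7 ≥ 2k for k ≥ 1, this is ≤ 47/(2·2k) = (47/4)/k.
So |(-7k - 1)/(2k + 7) + 7/2| < ϵ whenever k > (47/4)/ϵ.
Take M = (47/4)/ϵ. If k > M then |(-7k - 1)/(2k + 7) + 7/2| ≤ (47/4)/k < ϵ.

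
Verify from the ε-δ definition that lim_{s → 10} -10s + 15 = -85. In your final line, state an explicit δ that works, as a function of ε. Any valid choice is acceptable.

δ = ε/10

Let ε > 0 be given. We need δ > 0 so that 0 < |s − 10| < δ implies |(-10s + 15) + 85| < ε.
Since (-10s + 15) + 85 = -10(s − 10), we have |(-10s + 15) + 85| = 10|s − 10|.
Thus it suffices that |s − 10| < ε/10.
Choosing δ = ε/10 gives |(-10s + 15) + 85| = 10|s − 10| < ε whenever |s − 10| < δ.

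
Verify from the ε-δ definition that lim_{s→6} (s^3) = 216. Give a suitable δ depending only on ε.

δ = min(1, ε/127)

Suppose ε > 0. We seek δ > 0 with 0 < |s − 6| < δ ⇒ |s^3 − 216| < ε.
Factor: s^3 − 216 = (s − 6)(s^2 + 6s + 36), so |s^3 − 216| = |s − 6|·|s^2 + 6s + 36|.
Impose δ ≤ 1 so that |s| < 7; then |s^2 + 6s + 36| ≤ 127.
Hence |s^3 − 216| ≤ 127|s − 6|, which is < ε once |s − 6| < ε/127.
Take δ = min(1, ε/127). If 0 < |s − 6| < δ then both bounds hold and |s^3 − 216| ≤ 127|s − 6| < 127·(ε/127) = ε.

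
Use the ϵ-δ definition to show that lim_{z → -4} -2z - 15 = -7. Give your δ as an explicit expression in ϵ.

δ = ϵ/2

Let ϵ > 0. We need δ > 0 so that 0 < |z + 4| < δ implies |(-2z - 15) + 7| < ϵ.
|(-2z - 15) + 7| = |-2z - 8| = 2|z + 4|.
Thus it suffices that |z + 4| < ϵ/2.
Choosing δ = ϵ/2 gives |(-2z - 15) + 7| = 2|z + 4| < ϵ whenever |z + 4| < δ.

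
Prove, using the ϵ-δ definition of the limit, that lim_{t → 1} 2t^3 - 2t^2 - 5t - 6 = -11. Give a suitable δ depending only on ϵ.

δ = min(1, ϵ/13)

Let ϵ > 0. We want δ > 0 such that 0 < |t − 1| < δ implies |(2t^3 - 2t^2 - 5t - 6) + 11| < ϵ.
(2t^3 - 2t^2 - 5t - 6) + 11 = 2t^3 - 2t^2 - 5t + 5 = (t − 1)(2t^2 - 5).
So |(2t^3 - 2t^2 - 5t - 6) + 11| = |t − 1|·|2t^2 - 5|.
Require δ ≤ 1. Then |t − 1| < 1 gives |t| < 2, and by the triangle inequality |2t^2 - 5| ≤ 2·2^2 + 5 = 13.
Hence |(2t^3 - 2t^2 - 5t - 6) + 11| ≤ 13|t − 1| < ϵ provided |t − 1| < ϵ/13.
Choosing δ = min(1, ϵ/13) ensures both conditions, hence |(2t^3 - 2t^2 - 5t - 6) + 11| < ϵ.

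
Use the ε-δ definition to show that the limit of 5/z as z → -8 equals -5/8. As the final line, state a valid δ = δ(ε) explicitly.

Let ε > 0. We seek δ > 0 such that 0 < |z + 8| < δ implies |5/z + 5/8| < ε.
|5/z + 5/8| = 5·|-8 − z|/(8·|z|) = 5|z + 8|/(8|z|).
Require δ ≤ 4 so that |z| > 8 − 4 = 4, hence 8|z| > 32.
Then |5/z + 5/8| < 5|z + 8|/32, which is < ε when |z + 8| < (32/5)ε.
Take δ = min(4, (32/5)ε). Then 0 < |z + 8| < δ gives both |z + 8| < 4 and |z + 8| < (32/5)ε, so |5/z + 5/8| < ε.

δ = min(4, (32/5)ε)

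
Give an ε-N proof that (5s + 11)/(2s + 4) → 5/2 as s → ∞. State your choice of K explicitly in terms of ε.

Fix ε > 0. We seek K > 0 such that s > K implies |(5s + 11)/(2s + 4) − (5/2)| < ε.
(5s + 11)/(2s + 4) − (5/2) = (2(5s + 11) − 5(2s + 4)) / (2(2s + 4)) = 2/(2(2s + 4)).
For s > 0 we have 2s + 4 > 2s, so |(5s + 11)/(2s + 4) − (5/2)| = 2/(2(2s + 4)) < 2/(2·2s) = (1/2)/s.
Thus |(5s + 11)/(2s + 4) − (5/2)| < ε whenever s > (1/2)/ε.
Take K = (1/2)/ε. If s > K then |(5s + 11)/(2s + 4) − (5/2)| < (1/2)/s < ε.

K = (1/2)/ε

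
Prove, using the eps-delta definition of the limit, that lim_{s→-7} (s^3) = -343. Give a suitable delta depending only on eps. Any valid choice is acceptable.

delta = min(2, eps/193)

Fix eps > 0. We seek delta > 0 with 0 < |s + 7| < delta ⇒ |s^3 + 343| < eps.
Factor: s^3 + 343 = (s + 7)(s^2 - 7s + 49), so |s^3 + 343| = |s + 7|·|s^2 - 7s + 49|.
Impose delta ≤ 2 so that |s| < 9; then |s^2 - 7s + 49| ≤ 193.
Hence |s^3 + 343| ≤ 193|s + 7|, which is < eps once |s + 7| < eps/193.
Take delta = min(2, eps/193). If 0 < |s + 7| < delta then both bounds hold and |s^3 + 343| ≤ 193|s + 7| < 193·(eps/193) = eps.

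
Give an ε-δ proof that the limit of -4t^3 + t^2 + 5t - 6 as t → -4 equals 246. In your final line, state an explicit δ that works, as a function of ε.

δ = min(1, ε/248)

Suppose ε > 0. We want δ > 0 such that 0 < |t + 4| < δ implies |(-4t^3 + t^2 + 5t - 6) − 246| < ε.
(-4t^3 + t^2 + 5t - 6) − 246 = -4t^3 + t^2 + 5t - 252 = (t + 4)(-4t^2 + 17t - 63).
So |(-4t^3 + t^2 + 5t - 6) − 246| = |t + 4|·|-4t^2 + 17t - 63|.
Assume first that |t + 4| < 1, so |t| < 5. Then |-4t^2 + 17t - 63| ≤ 4·5^2 + 17·5 + 63 = 248.
Hence |(-4t^3 + t^2 + 5t - 6) − 246| ≤ 248|t + 4| < ε provided |t + 4| < ε/248.
Take δ = min(1, ε/248). Then 0 < |t + 4| < δ gives both |t + 4| < 1 and |t + 4| < ε/248, so |(-4t^3 + t^2 + 5t - 6) − 246| < ε.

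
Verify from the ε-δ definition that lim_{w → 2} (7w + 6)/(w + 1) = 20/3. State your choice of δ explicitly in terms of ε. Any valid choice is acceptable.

Let ε > 0. We want δ > 0 with 0 < |w − 2| < δ ⇒ |(7w + 6)/(w + 1) − (20/3)| < ε.
Combining over a common denominator, (7w + 6)/(w + 1) − (20/3) = [(7w + 6)·3 − 20·(w + 1)] / [3·(w + 1)] = 1(w − 2) / (3(w + 1)).
So |(7w + 6)/(w + 1) − (20/3)| = |w − 2| / (3·|w + 1|).
Restrict δ ≤ 3/2. Then |w − 2| < 3/2 gives |w + 1| = |(w − 2) + 3| ≥ 3 − 3/2 = 3/2.
Hence |(7w + 6)/(w + 1) − (20/3)| < |w − 2|/(3·(3/2)) = (2/9)|w − 2|, which is < ε once |w − 2| < (9/2)ε.
Take δ = min(3/2, (9/2)ε). Then 0 < |w − 2| < δ forces both bounds, so |(7w + 6)/(w + 1) − (20/3)| < ε.

δ = min(3/2, (9/2)ε)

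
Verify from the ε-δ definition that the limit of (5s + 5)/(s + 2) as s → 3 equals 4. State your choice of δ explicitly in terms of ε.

δ = min(5/2, (5/2)ε)

Fix ε > 0. We want δ > 0 with 0 < |s − 3| < δ ⇒ |(5s + 5)/(s + 2) − 4| < ε.
Combining over a common denominator, (5s + 5)/(s + 2) − 4 = [(5s + 5)·5 − 20·(s + 2)] / [5·(s + 2)] = 5(s − 3) / (5(s + 2)).
So |(5s + 5)/(s + 2) − 4| = 5|s − 3| / (5·|s + 2|).
Restrict δ ≤ 5/2. Then |s − 3| < 5/2 gives |s + 2| = |(s − 3) + 5| ≥ 5 − 5/2 = 5/2.
Hence |(5s + 5)/(s + 2) − 4| < 5|s − 3|/(5·(5/2)) = (2/5)|s − 3|, which is < ε once |s − 3| < (5/2)ε.
Take δ = min(5/2, (5/2)ε). Then 0 < |s − 3| < δ forces both bounds, so |(5s + 5)/(s + 2) − 4| < ε.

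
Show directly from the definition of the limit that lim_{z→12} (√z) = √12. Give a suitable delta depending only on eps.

delta = min(12, √12·eps)

Let eps > 0. We want delta > 0 such that 0 < |z − 12| < delta implies |√z − √12| < eps.
Rationalise: √z − √12 = (z − 12)/(√z + √12), so |√z − √12| = |z − 12|/(√z + √12).
Restrict delta ≤ 12 so that |z − 12| < 12 forces z > 0, and then √z + √12 > √12.
Hence |√z − √12| < |z − 12|/√12, which is < eps once |z − 12| < √12·eps.
Take delta = min(12, √12·eps). If 0 < |z − 12| < delta then z > 0 and |√z − √12| < |z − 12|/√12 < eps.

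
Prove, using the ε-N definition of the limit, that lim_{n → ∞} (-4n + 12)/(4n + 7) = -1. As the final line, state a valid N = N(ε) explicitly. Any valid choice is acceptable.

N = (19/4)/ε

Suppose ε > 0. For n ≥ 1, |(-4n + 12)/(4n + 7) + 1| = |76|/(4(4n + 7)) = 76/(4(4n + 7)).
Since 4n + 7 ≥ 4n for n ≥ 1, this is ≤ 76/(4·4n) = (19/4)/n.
So |(-4n + 12)/(4n + 7) + 1| < ε whenever n > (19/4)/ε.
Take N = (19/4)/ε. If n > N then |(-4n + 12)/(4n + 7) + 1| ≤ (19/4)/n < ε.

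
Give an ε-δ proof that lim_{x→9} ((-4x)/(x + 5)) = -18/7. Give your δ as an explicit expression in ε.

Let ε > 0. We want δ > 0 with 0 < |x − 9| < δ ⇒ |(-4x)/(x + 5) + 18/7| < ε.
Combining over a common denominator, (-4x)/(x + 5) + 18/7 = [(-4x)·14 − (-36)·(x + 5)] / [14·(x + 5)] = -20(x − 9) / (14(x + 5)).
So |(-4x)/(x + 5) + 18/7| = 20|x − 9| / (14·|x + 5|).
Restrict δ ≤ 7. Then |x − 9| < 7 gives |x + 5| = |(x − 9) + 14| ≥ 14 − 7 = 7.
Hence |(-4x)/(x + 5) + 18/7| < 20|x − 9|/(14·7) = (10/49)|x − 9|, which is < ε once |x − 9| < (49/10)ε.
Take δ = min(7, (49/10)ε). Then 0 < |x − 9| < δ forces both bounds, so |(-4x)/(x + 5) + 18/7| < ε.

δ = min(7, (49/10)ε)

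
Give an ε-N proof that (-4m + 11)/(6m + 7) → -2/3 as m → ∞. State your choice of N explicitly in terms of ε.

N = (47/18)/ε

Let ε > 0 be given. For m ≥ 1, |(-4m + 11)/(6m + 7) + 2/3| = |94|/(6(6m + 7)) = 94/(6(6m + 7)).
Since 6m + 7 ≥ 6m for m ≥ 1, this is ≤ 94/(6·6m) = (47/18)/m.
So |(-4m + 11)/(6m + 7) + 2/3| < ε whenever m > (47/18)/ε.
Take N = (47/18)/ε. If m > N then |(-4m + 11)/(6m + 7) + 2/3| ≤ (47/18)/m < ε.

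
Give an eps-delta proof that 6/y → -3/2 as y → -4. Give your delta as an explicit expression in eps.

delta = min(2, (4/3)eps)

Suppose eps > 0. We seek delta > 0 such that 0 < |y + 4| < delta implies |6/y + 3/2| < eps.
|6/y + 3/2| = 6·|-4 − y|/(4·|y|) = 6|y + 4|/(4|y|).
Restrict delta ≤ 2. Then |y + 4| < 2 gives |y| > 2, so 4|y| > 8.
Then |6/y + 3/2| < 6|y + 4|/8, which is < eps when |y + 4| < (4/3)eps.
Take delta = min(2, (4/3)eps). Then 0 < |y + 4| < delta gives both |y + 4| < 2 and |y + 4| < (4/3)eps, so |6/y + 3/2| < eps.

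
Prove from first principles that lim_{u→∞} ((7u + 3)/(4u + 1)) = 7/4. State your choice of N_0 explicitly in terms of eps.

N_0 = (5/16)/eps

Suppose eps > 0. We seek N_0 > 0 such that u > N_0 implies |(7u + 3)/(4u + 1) − (7/4)| < eps.
(7u + 3)/(4u + 1) − (7/4) = (4(7u + 3) − 7(4u + 1)) / (4(4u + 1)) = 5/(4(4u + 1)).
For u > 0 we have 4u + 1 > 4u, so |(7u + 3)/(4u + 1) − (7/4)| = 5/(4(4u + 1)) < 5/(4·4u) = (5/16)/u.
Thus |(7u + 3)/(4u + 1) − (7/4)| < eps whenever u > (5/16)/eps.
Take N_0 = (5/16)/eps. If u > N_0 then |(7u + 3)/(4u + 1) − (7/4)| < (5/16)/u < eps.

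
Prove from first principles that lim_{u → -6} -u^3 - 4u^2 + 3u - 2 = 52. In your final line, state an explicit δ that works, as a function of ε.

δ = min(2, ε/89)

Let ε > 0 be given. We want δ > 0 such that 0 < |u + 6| < δ implies |(-u^3 - 4u^2 + 3u - 2) − 52| < ε.
(-u^3 - 4u^2 + 3u - 2) − 52 = -u^3 - 4u^2 + 3u - 54 = (u + 6)(-u^2 + 2u - 9).
So |(-u^3 - 4u^2 + 3u - 2) − 52| = |u + 6|·|-u^2 + 2u - 9|.
Assume first that |u + 6| < 2, so |u| < 8. Then |-u^2 + 2u - 9| ≤ 8^2 + 2·8 + 9 = 89.
Hence |(-u^3 - 4u^2 + 3u - 2) − 52| ≤ 89|u + 6| < ε provided |u + 6| < ε/89.
Choosing δ = min(2, ε/89) ensures both conditions, hence |(-u^3 - 4u^2 + 3u - 2) − 52| < ε.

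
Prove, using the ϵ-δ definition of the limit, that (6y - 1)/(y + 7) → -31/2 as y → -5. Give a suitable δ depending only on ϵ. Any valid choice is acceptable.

δ = min(1, (2/43)ϵ)

Fix ϵ > 0. We want δ > 0 with 0 < |y + 5| < δ ⇒ |(6y - 1)/(y + 7) + 31/2| < ϵ.
Combining over a common denominator, (6y - 1)/(y + 7) + 31/2 = [(6y - 1)·2 − (-31)·(y + 7)] / [2·(y + 7)] = 43(y + 5) / (2(y + 7)).
So |(6y - 1)/(y + 7) + 31/2| = 43|y + 5| / (2·|y + 7|).
Require δ ≤ 1, so |y + 7| ≥ |2| − |y + 5| > 2 − 1 = 1.
Hence |(6y - 1)/(y + 7) + 31/2| < 43|y + 5|/(2·1) = (43/2)|y + 5|, which is < ϵ once |y + 5| < (2/43)ϵ.
Take δ = min(1, (2/43)ϵ). Then 0 < |y + 5| < δ forces both bounds, so |(6y - 1)/(y + 7) + 31/2| < ϵ.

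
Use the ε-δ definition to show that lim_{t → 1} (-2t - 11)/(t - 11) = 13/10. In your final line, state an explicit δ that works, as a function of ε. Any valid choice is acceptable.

Let ε > 0. We want δ > 0 with 0 < |t − 1| < δ ⇒ |(-2t - 11)/(t - 11) − (13/10)| < ε.
Combining over a common denominator, (-2t - 11)/(t - 11) − (13/10) = [(-2t - 11)·(-10) − (-13)·(t - 11)] / [(-10)·(t - 11)] = 33(t − 1) / ((-10)(t - 11)).
So |(-2t - 11)/(t - 11) − (13/10)| = 33|t − 1| / (10·|t − 11|).
Restrict δ ≤ 5. Then |t − 1| < 5 gives |t − 11| = |(t − 1) + (-10)| ≥ 10 − 5 = 5.
Hence |(-2t - 11)/(t - 11) − (13/10)| < 33|t − 1|/(10·5) = (33/50)|t − 1|, which is < ε once |t − 1| < (50/33)ε.
Take δ = min(5, (50/33)ε). Then 0 < |t − 1| < δ forces both bounds, so |(-2t - 11)/(t - 11) − (13/10)| < ε.

δ = min(5, (50/33)ε)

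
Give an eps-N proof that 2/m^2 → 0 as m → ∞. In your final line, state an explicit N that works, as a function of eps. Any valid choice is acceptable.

Let eps > 0 be given. For m ≥ 1, |2/m^2 − 0| = 2/m^2.
2/m^2 < eps ⇔ m^2 > 2/eps ⇔ m > (2/eps)^{1/2}.
Take N = (2/eps)^{1/2}. Then m > N implies 2/m^2 < eps.

N = (2/eps)^{1/2}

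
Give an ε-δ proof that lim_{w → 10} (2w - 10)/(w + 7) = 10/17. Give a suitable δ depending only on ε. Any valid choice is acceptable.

δ = min(17/2, (289/48)ε)

Fix ε > 0. We want δ > 0 with 0 < |w − 10| < δ ⇒ |(2w - 10)/(w + 7) − (10/17)| < ε.
Combining over a common denominator, (2w - 10)/(w + 7) − (10/17) = [(2w - 10)·17 − 10·(w + 7)] / [17·(w + 7)] = 24(w − 10) / (17(w + 7)).
So |(2w - 10)/(w + 7) − (10/17)| = 24|w − 10| / (17·|w + 7|).
Require δ ≤ 17/2, so |w + 7| ≥ |17| − |w − 10| > 17 − 17/2 = 17/2.
Hence |(2w - 10)/(w + 7) − (10/17)| < 24|w − 10|/(17·(17/2)) = (48/289)|w − 10|, which is < ε once |w − 10| < (289/48)ε.
Take δ = min(17/2, (289/48)ε). Then 0 < |w − 10| < δ forces both bounds, so |(2w - 10)/(w + 7) − (10/17)| < ε.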